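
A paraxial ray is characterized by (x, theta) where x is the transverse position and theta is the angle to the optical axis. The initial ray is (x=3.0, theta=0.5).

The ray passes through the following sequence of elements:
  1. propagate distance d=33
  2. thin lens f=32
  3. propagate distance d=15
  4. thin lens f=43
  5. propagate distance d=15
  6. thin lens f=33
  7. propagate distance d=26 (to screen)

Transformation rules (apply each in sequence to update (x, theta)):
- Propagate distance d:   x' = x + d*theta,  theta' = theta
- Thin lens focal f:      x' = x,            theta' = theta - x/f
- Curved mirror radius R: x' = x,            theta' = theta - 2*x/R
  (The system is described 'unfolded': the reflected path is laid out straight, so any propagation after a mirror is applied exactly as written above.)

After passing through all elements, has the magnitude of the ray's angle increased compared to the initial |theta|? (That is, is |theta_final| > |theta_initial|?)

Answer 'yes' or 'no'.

Answer: yes

Derivation:
Initial: x=3.0000 theta=0.5000
After 1 (propagate distance d=33): x=19.5000 theta=0.5000
After 2 (thin lens f=32): x=19.5000 theta=-7/64 (≈-0.1094)
After 3 (propagate distance d=15): x=1143/64 (≈17.8594) theta=-7/64 (≈-0.1094)
After 4 (thin lens f=43): x=1143/64 (≈17.8594) theta=-361/688 (≈-0.5247)
After 5 (propagate distance d=15): x=27489/2752 (≈9.9887) theta=-361/688 (≈-0.5247)
After 6 (thin lens f=33): x=27489/2752 (≈9.9887) theta=-2277/2752 (≈-0.8274)
After 7 (propagate distance d=26 (to screen)): x=-31713/2752 (≈-11.5236) theta=-2277/2752 (≈-0.8274)
|theta_initial|=0.5000 |theta_final|=2277/2752 (≈0.8274) -> increased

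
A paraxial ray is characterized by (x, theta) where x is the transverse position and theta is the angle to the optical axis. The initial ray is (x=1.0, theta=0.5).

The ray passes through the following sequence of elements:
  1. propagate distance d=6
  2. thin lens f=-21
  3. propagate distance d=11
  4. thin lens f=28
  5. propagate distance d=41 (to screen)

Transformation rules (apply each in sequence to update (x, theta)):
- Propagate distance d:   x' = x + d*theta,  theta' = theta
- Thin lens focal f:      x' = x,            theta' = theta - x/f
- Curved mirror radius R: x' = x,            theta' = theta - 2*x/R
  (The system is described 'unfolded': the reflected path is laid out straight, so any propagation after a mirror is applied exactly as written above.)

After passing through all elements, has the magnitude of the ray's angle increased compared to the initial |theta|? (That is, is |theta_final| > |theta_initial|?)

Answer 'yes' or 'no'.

Answer: no

Derivation:
Initial: x=1.0000 theta=0.5000
After 1 (propagate distance d=6): x=4.0000 theta=0.5000
After 2 (thin lens f=-21): x=4.0000 theta=29/42 (≈0.6905)
After 3 (propagate distance d=11): x=487/42 (≈11.5952) theta=29/42 (≈0.6905)
After 4 (thin lens f=28): x=487/42 (≈11.5952) theta=325/1176 (≈0.2764)
After 5 (propagate distance d=41 (to screen)): x=8987/392 (≈22.9260) theta=325/1176 (≈0.2764)
|theta_initial|=0.5000 |theta_final|=325/1176 (≈0.2764) -> not increased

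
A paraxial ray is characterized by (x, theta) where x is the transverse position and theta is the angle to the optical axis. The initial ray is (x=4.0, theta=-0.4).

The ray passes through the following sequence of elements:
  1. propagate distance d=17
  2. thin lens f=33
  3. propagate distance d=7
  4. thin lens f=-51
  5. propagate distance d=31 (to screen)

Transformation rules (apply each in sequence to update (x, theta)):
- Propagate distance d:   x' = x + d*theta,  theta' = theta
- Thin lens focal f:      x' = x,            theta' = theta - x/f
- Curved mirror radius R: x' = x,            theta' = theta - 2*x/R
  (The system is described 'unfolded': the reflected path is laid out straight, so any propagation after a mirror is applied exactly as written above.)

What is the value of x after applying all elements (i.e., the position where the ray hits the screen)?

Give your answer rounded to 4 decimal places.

Answer: -17.8187

Derivation:
Initial: x=4.0000 theta=-0.4000
After 1 (propagate distance d=17): x=-2.8000 theta=-0.4000
After 2 (thin lens f=33): x=-2.8000 theta=-52/165 (≈-0.3152)
After 3 (propagate distance d=7): x=-826/165 (≈-5.0061) theta=-52/165 (≈-0.3152)
After 4 (thin lens f=-51): x=-826/165 (≈-5.0061) theta=-3478/8415 (≈-0.4133)
After 5 (propagate distance d=31 (to screen)): x=-149944/8415 (≈-17.8187) theta=-3478/8415 (≈-0.4133)
Rounded to 4 decimal places: x = -17.8187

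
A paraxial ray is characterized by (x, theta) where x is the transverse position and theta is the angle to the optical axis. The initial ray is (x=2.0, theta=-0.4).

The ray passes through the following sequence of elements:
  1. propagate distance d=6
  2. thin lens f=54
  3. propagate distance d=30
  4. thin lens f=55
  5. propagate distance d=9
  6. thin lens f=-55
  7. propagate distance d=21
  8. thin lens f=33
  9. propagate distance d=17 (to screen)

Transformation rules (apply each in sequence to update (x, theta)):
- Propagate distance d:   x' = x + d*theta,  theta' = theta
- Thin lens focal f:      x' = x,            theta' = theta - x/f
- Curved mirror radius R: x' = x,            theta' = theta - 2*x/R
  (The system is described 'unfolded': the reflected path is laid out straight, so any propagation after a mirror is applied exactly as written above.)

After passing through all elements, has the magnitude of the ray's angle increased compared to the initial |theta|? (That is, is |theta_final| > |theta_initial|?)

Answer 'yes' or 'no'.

Answer: no

Derivation:
Initial: x=2.0000 theta=-0.4000
After 1 (propagate distance d=6): x=-0.4000 theta=-0.4000
After 2 (thin lens f=54): x=-0.4000 theta=-53/135 (≈-0.3926)
After 3 (propagate distance d=30): x=-548/45 (≈-12.1778) theta=-53/135 (≈-0.3926)
After 4 (thin lens f=55): x=-548/45 (≈-12.1778) theta=-1271/7425 (≈-0.1712)
After 5 (propagate distance d=9): x=-33953/2475 (≈-13.7184) theta=-1271/7425 (≈-0.1712)
After 6 (thin lens f=-55): x=-33953/2475 (≈-13.7184) theta=-171764/408375 (≈-0.4206)
After 7 (propagate distance d=21): x=-3069763/136125 (≈-22.5511) theta=-171764/408375 (≈-0.4206)
After 8 (thin lens f=33): x=-3069763/136125 (≈-22.5511) theta=43717/166375 (≈0.2628)
After 9 (propagate distance d=17 (to screen)): x=-27078692/1497375 (≈-18.0841) theta=43717/166375 (≈0.2628)
|theta_initial|=0.4000 |theta_final|=43717/166375 (≈0.2628) -> not increased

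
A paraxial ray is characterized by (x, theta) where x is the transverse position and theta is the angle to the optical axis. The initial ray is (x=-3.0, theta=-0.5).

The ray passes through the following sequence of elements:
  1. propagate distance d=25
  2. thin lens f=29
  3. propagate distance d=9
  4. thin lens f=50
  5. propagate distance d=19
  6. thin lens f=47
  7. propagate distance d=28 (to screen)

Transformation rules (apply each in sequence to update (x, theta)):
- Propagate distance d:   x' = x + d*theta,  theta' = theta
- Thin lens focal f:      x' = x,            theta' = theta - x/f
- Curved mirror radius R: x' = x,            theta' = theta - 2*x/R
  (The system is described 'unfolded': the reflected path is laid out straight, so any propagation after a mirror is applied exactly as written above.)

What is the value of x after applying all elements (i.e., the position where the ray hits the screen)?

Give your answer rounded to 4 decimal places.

Initial: x=-3.0000 theta=-0.5000
After 1 (propagate distance d=25): x=-15.5000 theta=-0.5000
After 2 (thin lens f=29): x=-15.5000 theta=1/29 (≈0.0345)
After 3 (propagate distance d=9): x=-881/58 (≈-15.1897) theta=1/29 (≈0.0345)
After 4 (thin lens f=50): x=-881/58 (≈-15.1897) theta=981/2900 (≈0.3383)
After 5 (propagate distance d=19): x=-25411/2900 (≈-8.7624) theta=981/2900 (≈0.3383)
After 6 (thin lens f=47): x=-25411/2900 (≈-8.7624) theta=35759/68150 (≈0.5247)
After 7 (propagate distance d=28 (to screen)): x=808187/136300 (≈5.9295) theta=35759/68150 (≈0.5247)
Rounded to 4 decimal places: x = 5.9295

Answer: 5.9295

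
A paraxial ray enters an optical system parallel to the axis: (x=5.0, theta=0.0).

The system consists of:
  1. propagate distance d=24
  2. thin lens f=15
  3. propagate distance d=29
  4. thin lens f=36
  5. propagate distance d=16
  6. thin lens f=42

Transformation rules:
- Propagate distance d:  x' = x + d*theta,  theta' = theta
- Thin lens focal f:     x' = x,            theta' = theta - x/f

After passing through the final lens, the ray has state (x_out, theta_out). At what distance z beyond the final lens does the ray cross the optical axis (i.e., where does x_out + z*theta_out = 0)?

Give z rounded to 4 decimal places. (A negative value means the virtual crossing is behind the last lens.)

Answer: -528.7059

Derivation:
Initial: x=5.0000 theta=0.0000
After 1 (propagate distance d=24): x=5.0000 theta=0.0000
After 2 (thin lens f=15): x=5.0000 theta=-1/3 (≈-0.3333)
After 3 (propagate distance d=29): x=-14/3 (≈-4.6667) theta=-1/3 (≈-0.3333)
After 4 (thin lens f=36): x=-14/3 (≈-4.6667) theta=-11/54 (≈-0.2037)
After 5 (propagate distance d=16): x=-214/27 (≈-7.9259) theta=-11/54 (≈-0.2037)
After 6 (thin lens f=42): x=-214/27 (≈-7.9259) theta=-17/1134 (≈-0.0150)
z_focus = -x_out/theta_out = -(-214/27)/(-17/1134) = -8988/17 ≈ -528.7059
Rounded to 4 decimal places: z = -528.7059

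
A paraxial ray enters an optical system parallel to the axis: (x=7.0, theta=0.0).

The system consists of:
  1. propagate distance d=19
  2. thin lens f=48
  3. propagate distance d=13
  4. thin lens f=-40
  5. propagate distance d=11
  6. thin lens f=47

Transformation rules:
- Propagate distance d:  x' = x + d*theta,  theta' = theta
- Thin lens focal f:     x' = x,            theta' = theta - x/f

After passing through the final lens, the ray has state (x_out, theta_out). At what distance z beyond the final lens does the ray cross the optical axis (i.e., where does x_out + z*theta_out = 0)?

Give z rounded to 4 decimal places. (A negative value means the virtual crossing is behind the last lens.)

Initial: x=7.0000 theta=0.0000
After 1 (propagate distance d=19): x=7.0000 theta=0.0000
After 2 (thin lens f=48): x=7.0000 theta=-7/48 (≈-0.1458)
After 3 (propagate distance d=13): x=245/48 (≈5.1042) theta=-7/48 (≈-0.1458)
After 4 (thin lens f=-40): x=245/48 (≈5.1042) theta=-7/384 (≈-0.0182)
After 5 (propagate distance d=11): x=1883/384 (≈4.9036) theta=-7/384 (≈-0.0182)
After 6 (thin lens f=47): x=1883/384 (≈4.9036) theta=-553/4512 (≈-0.1226)
z_focus = -x_out/theta_out = -(1883/384)/(-553/4512) = 12643/316 ≈ 40.0095
Rounded to 4 decimal places: z = 40.0095

Answer: 40.0095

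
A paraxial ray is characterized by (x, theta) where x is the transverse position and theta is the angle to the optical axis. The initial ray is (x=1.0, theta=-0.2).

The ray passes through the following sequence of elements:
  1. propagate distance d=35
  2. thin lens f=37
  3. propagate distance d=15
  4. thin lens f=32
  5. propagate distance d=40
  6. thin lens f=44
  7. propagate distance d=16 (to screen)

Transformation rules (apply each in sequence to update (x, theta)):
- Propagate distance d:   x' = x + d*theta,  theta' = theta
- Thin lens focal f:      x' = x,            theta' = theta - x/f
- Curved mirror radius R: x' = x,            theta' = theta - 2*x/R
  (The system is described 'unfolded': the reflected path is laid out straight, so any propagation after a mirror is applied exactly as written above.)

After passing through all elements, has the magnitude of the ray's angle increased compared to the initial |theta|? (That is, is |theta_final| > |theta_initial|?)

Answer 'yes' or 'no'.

Answer: no

Derivation:
Initial: x=1.0000 theta=-0.2000
After 1 (propagate distance d=35): x=-6.0000 theta=-0.2000
After 2 (thin lens f=37): x=-6.0000 theta=-7/185 (≈-0.0378)
After 3 (propagate distance d=15): x=-243/37 (≈-6.5676) theta=-7/185 (≈-0.0378)
After 4 (thin lens f=32): x=-243/37 (≈-6.5676) theta=991/5920 (≈0.1674)
After 5 (propagate distance d=40): x=19/148 (≈0.1284) theta=991/5920 (≈0.1674)
After 6 (thin lens f=44): x=19/148 (≈0.1284) theta=10711/65120 (≈0.1645)
After 7 (propagate distance d=16 (to screen)): x=22467/8140 (≈2.7601) theta=10711/65120 (≈0.1645)
|theta_initial|=0.2000 |theta_final|=10711/65120 (≈0.1645) -> not increased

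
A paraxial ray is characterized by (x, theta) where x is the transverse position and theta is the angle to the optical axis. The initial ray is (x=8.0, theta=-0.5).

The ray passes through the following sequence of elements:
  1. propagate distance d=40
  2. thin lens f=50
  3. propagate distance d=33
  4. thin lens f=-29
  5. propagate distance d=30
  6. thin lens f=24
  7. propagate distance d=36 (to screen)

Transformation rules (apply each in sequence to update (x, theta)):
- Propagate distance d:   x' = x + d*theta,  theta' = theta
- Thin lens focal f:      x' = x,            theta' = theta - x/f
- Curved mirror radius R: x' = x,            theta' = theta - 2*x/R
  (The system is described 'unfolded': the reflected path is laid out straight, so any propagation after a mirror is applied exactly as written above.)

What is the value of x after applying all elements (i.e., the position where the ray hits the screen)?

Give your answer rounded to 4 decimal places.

Answer: -10.0728

Derivation:
Initial: x=8.0000 theta=-0.5000
After 1 (propagate distance d=40): x=-12.0000 theta=-0.5000
After 2 (thin lens f=50): x=-12.0000 theta=-0.2600
After 3 (propagate distance d=33): x=-20.5800 theta=-0.2600
After 4 (thin lens f=-29): x=-20.5800 theta=-703/725 (≈-0.9697)
After 5 (propagate distance d=30): x=-72021/1450 (≈-49.6697) theta=-703/725 (≈-0.9697)
After 6 (thin lens f=24): x=-72021/1450 (≈-49.6697) theta=12759/11600 (≈1.0999)
After 7 (propagate distance d=36 (to screen)): x=-29211/2900 (≈-10.0728) theta=12759/11600 (≈1.0999)
Rounded to 4 decimal places: x = -10.0728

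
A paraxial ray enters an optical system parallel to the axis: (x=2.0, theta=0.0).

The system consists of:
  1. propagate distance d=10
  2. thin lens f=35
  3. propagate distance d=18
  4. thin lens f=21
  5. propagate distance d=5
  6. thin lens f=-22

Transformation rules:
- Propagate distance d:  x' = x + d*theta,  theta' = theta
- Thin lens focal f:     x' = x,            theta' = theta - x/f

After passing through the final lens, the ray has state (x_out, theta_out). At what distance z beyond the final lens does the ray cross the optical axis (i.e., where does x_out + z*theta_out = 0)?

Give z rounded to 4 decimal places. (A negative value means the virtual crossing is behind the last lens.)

Answer: 5.4918

Derivation:
Initial: x=2.0000 theta=0.0000
After 1 (propagate distance d=10): x=2.0000 theta=0.0000
After 2 (thin lens f=35): x=2.0000 theta=-2/35 (≈-0.0571)
After 3 (propagate distance d=18): x=34/35 (≈0.9714) theta=-2/35 (≈-0.0571)
After 4 (thin lens f=21): x=34/35 (≈0.9714) theta=-76/735 (≈-0.1034)
After 5 (propagate distance d=5): x=334/735 (≈0.4544) theta=-76/735 (≈-0.1034)
After 6 (thin lens f=-22): x=334/735 (≈0.4544) theta=-223/2695 (≈-0.0827)
z_focus = -x_out/theta_out = -(334/735)/(-223/2695) = 3674/669 ≈ 5.4918
Rounded to 4 decimal places: z = 5.4918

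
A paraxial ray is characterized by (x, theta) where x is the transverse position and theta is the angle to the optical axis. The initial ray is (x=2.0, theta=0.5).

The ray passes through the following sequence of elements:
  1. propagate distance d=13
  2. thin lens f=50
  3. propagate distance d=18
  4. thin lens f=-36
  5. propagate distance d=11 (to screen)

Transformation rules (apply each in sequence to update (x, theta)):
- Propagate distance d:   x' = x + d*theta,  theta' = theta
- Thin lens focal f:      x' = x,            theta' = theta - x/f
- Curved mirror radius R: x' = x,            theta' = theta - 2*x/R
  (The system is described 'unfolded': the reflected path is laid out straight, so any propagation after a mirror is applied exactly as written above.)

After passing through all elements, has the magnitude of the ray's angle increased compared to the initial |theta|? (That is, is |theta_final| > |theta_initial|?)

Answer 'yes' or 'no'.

Initial: x=2.0000 theta=0.5000
After 1 (propagate distance d=13): x=8.5000 theta=0.5000
After 2 (thin lens f=50): x=8.5000 theta=0.3300
After 3 (propagate distance d=18): x=14.4400 theta=0.3300
After 4 (thin lens f=-36): x=14.4400 theta=329/450 (≈0.7311)
After 5 (propagate distance d=11 (to screen)): x=10117/450 (≈22.4822) theta=329/450 (≈0.7311)
|theta_initial|=0.5000 |theta_final|=329/450 (≈0.7311) -> increased

Answer: yes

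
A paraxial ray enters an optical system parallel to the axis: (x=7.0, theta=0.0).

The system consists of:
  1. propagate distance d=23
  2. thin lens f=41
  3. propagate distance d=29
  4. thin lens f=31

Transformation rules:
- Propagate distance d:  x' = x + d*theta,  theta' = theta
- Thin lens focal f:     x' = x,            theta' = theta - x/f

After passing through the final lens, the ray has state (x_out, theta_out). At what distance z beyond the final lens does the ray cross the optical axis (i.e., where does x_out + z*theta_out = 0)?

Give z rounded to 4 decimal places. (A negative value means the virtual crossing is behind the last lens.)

Answer: 8.6512

Derivation:
Initial: x=7.0000 theta=0.0000
After 1 (propagate distance d=23): x=7.0000 theta=0.0000
After 2 (thin lens f=41): x=7.0000 theta=-7/41 (≈-0.1707)
After 3 (propagate distance d=29): x=84/41 (≈2.0488) theta=-7/41 (≈-0.1707)
After 4 (thin lens f=31): x=84/41 (≈2.0488) theta=-301/1271 (≈-0.2368)
z_focus = -x_out/theta_out = -(84/41)/(-301/1271) = 372/43 ≈ 8.6512
Rounded to 4 decimal places: z = 8.6512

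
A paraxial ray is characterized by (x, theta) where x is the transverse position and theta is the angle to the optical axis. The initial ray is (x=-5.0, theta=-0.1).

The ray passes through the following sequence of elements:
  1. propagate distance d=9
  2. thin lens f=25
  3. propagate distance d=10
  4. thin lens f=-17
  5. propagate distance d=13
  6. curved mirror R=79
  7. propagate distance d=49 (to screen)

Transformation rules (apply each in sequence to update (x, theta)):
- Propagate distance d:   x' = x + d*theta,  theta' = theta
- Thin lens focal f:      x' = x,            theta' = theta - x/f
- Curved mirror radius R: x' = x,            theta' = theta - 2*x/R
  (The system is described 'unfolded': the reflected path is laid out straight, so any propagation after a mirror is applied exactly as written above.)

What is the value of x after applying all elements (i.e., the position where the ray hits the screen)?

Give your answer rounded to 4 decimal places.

Answer: -4.9202

Derivation:
Initial: x=-5.0000 theta=-0.1000
After 1 (propagate distance d=9): x=-5.9000 theta=-0.1000
After 2 (thin lens f=25): x=-5.9000 theta=0.1360
After 3 (propagate distance d=10): x=-4.5400 theta=0.1360
After 4 (thin lens f=-17): x=-4.5400 theta=-557/4250 (≈-0.1311)
After 5 (propagate distance d=13): x=-13268/2125 (≈-6.2438) theta=-557/4250 (≈-0.1311)
After 6 (curved mirror R=79): x=-13268/2125 (≈-6.2438) theta=9069/335750 (≈0.0270)
After 7 (propagate distance d=49 (to screen)): x=-1651963/335750 (≈-4.9202) theta=9069/335750 (≈0.0270)
Rounded to 4 decimal places: x = -4.9202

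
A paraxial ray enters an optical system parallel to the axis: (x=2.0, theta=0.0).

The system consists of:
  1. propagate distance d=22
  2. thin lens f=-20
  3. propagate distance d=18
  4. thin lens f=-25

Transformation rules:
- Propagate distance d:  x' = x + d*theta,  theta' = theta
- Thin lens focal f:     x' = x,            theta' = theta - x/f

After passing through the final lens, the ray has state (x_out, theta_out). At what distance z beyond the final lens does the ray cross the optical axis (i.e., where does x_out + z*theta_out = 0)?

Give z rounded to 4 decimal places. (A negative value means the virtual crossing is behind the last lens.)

Initial: x=2.0000 theta=0.0000
After 1 (propagate distance d=22): x=2.0000 theta=0.0000
After 2 (thin lens f=-20): x=2.0000 theta=0.1000
After 3 (propagate distance d=18): x=3.8000 theta=0.1000
After 4 (thin lens f=-25): x=3.8000 theta=0.2520
z_focus = -x_out/theta_out = -(3.8000)/(0.2520) = -950/63 ≈ -15.0794
Rounded to 4 decimal places: z = -15.0794

Answer: -15.0794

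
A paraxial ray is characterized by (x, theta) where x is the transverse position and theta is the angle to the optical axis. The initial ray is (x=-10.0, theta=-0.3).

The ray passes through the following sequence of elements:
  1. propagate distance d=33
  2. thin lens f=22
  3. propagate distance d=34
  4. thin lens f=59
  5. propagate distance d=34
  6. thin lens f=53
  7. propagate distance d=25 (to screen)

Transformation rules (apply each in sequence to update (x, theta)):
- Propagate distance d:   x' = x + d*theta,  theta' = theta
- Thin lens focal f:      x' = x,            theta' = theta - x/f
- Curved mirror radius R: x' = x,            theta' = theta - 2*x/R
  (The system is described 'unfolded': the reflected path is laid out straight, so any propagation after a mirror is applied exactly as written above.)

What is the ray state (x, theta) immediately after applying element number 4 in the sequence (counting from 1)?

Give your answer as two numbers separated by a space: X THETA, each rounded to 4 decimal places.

Answer: 0.6545 0.5935

Derivation:
Initial: x=-10.0000 theta=-0.3000
After 1 (propagate distance d=33): x=-19.9000 theta=-0.3000
After 2 (thin lens f=22): x=-19.9000 theta=133/220 (≈0.6045)
After 3 (propagate distance d=34): x=36/55 (≈0.6545) theta=133/220 (≈0.6045)
After 4 (thin lens f=59): x=36/55 (≈0.6545) theta=7703/12980 (≈0.5935)
Rounded to 4 decimal places: x = 0.6545, theta = 0.5935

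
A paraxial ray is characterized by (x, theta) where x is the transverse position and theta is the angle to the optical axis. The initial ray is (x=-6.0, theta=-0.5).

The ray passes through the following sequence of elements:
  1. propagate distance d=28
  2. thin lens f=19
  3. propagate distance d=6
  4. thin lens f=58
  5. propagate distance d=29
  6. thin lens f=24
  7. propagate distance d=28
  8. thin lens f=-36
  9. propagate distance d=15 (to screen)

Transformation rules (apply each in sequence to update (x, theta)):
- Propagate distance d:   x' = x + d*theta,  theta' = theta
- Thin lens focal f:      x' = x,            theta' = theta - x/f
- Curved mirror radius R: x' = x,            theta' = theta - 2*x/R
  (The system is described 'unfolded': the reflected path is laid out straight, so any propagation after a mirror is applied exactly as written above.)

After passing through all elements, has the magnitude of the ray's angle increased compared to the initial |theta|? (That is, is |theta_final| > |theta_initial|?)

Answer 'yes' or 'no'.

Initial: x=-6.0000 theta=-0.5000
After 1 (propagate distance d=28): x=-20.0000 theta=-0.5000
After 2 (thin lens f=19): x=-20.0000 theta=21/38 (≈0.5526)
After 3 (propagate distance d=6): x=-317/19 (≈-16.6842) theta=21/38 (≈0.5526)
After 4 (thin lens f=58): x=-317/19 (≈-16.6842) theta=463/551 (≈0.8403)
After 5 (propagate distance d=29): x=146/19 (≈7.6842) theta=463/551 (≈0.8403)
After 6 (thin lens f=24): x=146/19 (≈7.6842) theta=181/348 (≈0.5201)
After 7 (propagate distance d=28): x=36775/1653 (≈22.2474) theta=181/348 (≈0.5201)
After 8 (thin lens f=-36): x=36775/1653 (≈22.2474) theta=33863/29754 (≈1.1381)
After 9 (propagate distance d=15 (to screen)): x=389965/9918 (≈39.3189) theta=33863/29754 (≈1.1381)
|theta_initial|=0.5000 |theta_final|=33863/29754 (≈1.1381) -> increased

Answer: yes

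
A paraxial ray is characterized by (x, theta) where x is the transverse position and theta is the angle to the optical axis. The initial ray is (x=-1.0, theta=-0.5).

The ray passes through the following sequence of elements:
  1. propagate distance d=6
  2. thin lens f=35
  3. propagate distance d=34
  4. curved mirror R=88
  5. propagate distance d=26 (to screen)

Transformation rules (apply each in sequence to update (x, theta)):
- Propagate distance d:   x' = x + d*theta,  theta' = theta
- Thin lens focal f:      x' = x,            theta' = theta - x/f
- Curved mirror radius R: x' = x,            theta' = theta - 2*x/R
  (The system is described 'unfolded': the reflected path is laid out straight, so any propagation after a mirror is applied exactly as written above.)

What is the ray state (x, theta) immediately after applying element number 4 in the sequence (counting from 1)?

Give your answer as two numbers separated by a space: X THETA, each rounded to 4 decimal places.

Initial: x=-1.0000 theta=-0.5000
After 1 (propagate distance d=6): x=-4.0000 theta=-0.5000
After 2 (thin lens f=35): x=-4.0000 theta=-27/70 (≈-0.3857)
After 3 (propagate distance d=34): x=-599/35 (≈-17.1143) theta=-27/70 (≈-0.3857)
After 4 (curved mirror R=88): x=-599/35 (≈-17.1143) theta=1/308 (≈0.0032)
Rounded to 4 decimal places: x = -17.1143, theta = 0.0032

Answer: -17.1143 0.0032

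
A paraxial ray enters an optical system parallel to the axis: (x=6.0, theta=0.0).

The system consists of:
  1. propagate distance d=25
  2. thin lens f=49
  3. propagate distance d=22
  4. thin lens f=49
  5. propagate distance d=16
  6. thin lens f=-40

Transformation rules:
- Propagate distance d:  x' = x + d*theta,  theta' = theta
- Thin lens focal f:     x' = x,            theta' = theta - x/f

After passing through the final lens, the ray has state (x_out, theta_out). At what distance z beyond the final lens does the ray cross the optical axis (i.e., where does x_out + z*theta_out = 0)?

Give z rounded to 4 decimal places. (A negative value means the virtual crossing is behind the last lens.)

Answer: 1.4593

Derivation:
Initial: x=6.0000 theta=0.0000
After 1 (propagate distance d=25): x=6.0000 theta=0.0000
After 2 (thin lens f=49): x=6.0000 theta=-6/49 (≈-0.1224)
After 3 (propagate distance d=22): x=162/49 (≈3.3061) theta=-6/49 (≈-0.1224)
After 4 (thin lens f=49): x=162/49 (≈3.3061) theta=-456/2401 (≈-0.1899)
After 5 (propagate distance d=16): x=642/2401 (≈0.2674) theta=-456/2401 (≈-0.1899)
After 6 (thin lens f=-40): x=642/2401 (≈0.2674) theta=-1257/6860 (≈-0.1832)
z_focus = -x_out/theta_out = -(642/2401)/(-1257/6860) = 4280/2933 ≈ 1.4593
Rounded to 4 decimal places: z = 1.4593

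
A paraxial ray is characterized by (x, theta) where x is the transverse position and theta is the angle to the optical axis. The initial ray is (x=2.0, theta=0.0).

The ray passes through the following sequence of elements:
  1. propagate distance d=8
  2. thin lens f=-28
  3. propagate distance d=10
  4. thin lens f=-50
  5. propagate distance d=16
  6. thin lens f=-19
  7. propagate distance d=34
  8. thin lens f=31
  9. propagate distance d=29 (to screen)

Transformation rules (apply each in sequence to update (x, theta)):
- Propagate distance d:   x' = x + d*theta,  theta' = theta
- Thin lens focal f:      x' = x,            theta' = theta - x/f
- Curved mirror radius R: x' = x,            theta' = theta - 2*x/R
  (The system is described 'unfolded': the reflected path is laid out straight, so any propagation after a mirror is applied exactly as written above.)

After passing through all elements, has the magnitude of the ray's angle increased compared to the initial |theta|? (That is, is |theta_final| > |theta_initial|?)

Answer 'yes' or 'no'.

Answer: yes

Derivation:
Initial: x=2.0000 theta=0.0000
After 1 (propagate distance d=8): x=2.0000 theta=0.0000
After 2 (thin lens f=-28): x=2.0000 theta=1/14 (≈0.0714)
After 3 (propagate distance d=10): x=19/7 (≈2.7143) theta=1/14 (≈0.0714)
After 4 (thin lens f=-50): x=19/7 (≈2.7143) theta=22/175 (≈0.1257)
After 5 (propagate distance d=16): x=827/175 (≈4.7257) theta=22/175 (≈0.1257)
After 6 (thin lens f=-19): x=827/175 (≈4.7257) theta=249/665 (≈0.3744)
After 7 (propagate distance d=34): x=58043/3325 (≈17.4565) theta=249/665 (≈0.3744)
After 8 (thin lens f=31): x=58043/3325 (≈17.4565) theta=-19448/103075 (≈-0.1887)
After 9 (propagate distance d=29 (to screen)): x=1235341/103075 (≈11.9849) theta=-19448/103075 (≈-0.1887)
|theta_initial|=0.0000 |theta_final|=19448/103075 (≈0.1887) -> increased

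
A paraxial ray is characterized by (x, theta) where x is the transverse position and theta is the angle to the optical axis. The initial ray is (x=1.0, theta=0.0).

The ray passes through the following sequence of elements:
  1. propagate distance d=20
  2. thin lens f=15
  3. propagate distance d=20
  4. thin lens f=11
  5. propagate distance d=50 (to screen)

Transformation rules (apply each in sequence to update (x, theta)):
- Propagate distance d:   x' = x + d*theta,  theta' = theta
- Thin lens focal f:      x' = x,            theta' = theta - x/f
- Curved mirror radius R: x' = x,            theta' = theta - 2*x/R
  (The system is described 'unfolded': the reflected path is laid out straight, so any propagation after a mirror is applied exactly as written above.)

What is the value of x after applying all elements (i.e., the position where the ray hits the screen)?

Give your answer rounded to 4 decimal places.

Initial: x=1.0000 theta=0.0000
After 1 (propagate distance d=20): x=1.0000 theta=0.0000
After 2 (thin lens f=15): x=1.0000 theta=-1/15 (≈-0.0667)
After 3 (propagate distance d=20): x=-1/3 (≈-0.3333) theta=-1/15 (≈-0.0667)
After 4 (thin lens f=11): x=-1/3 (≈-0.3333) theta=-2/55 (≈-0.0364)
After 5 (propagate distance d=50 (to screen)): x=-71/33 (≈-2.1515) theta=-2/55 (≈-0.0364)
Rounded to 4 decimal places: x = -2.1515

Answer: -2.1515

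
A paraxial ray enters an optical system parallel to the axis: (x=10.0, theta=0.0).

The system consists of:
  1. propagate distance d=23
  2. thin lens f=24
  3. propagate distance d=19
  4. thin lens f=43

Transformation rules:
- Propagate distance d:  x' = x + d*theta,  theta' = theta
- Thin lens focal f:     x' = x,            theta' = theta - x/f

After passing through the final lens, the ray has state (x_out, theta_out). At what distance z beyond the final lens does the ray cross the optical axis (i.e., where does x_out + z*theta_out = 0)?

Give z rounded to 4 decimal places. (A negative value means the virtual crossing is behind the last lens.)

Answer: 4.4792

Derivation:
Initial: x=10.0000 theta=0.0000
After 1 (propagate distance d=23): x=10.0000 theta=0.0000
After 2 (thin lens f=24): x=10.0000 theta=-5/12 (≈-0.4167)
After 3 (propagate distance d=19): x=25/12 (≈2.0833) theta=-5/12 (≈-0.4167)
After 4 (thin lens f=43): x=25/12 (≈2.0833) theta=-20/43 (≈-0.4651)
z_focus = -x_out/theta_out = -(25/12)/(-20/43) = 215/48 ≈ 4.4792
Rounded to 4 decimal places: z = 4.4792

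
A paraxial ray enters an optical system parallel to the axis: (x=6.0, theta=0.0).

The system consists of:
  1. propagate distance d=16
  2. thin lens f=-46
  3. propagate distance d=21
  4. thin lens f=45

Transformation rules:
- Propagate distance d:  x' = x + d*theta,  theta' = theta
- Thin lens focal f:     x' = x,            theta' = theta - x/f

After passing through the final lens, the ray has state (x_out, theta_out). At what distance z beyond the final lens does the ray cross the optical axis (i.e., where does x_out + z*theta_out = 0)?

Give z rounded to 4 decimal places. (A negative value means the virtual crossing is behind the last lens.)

Initial: x=6.0000 theta=0.0000
After 1 (propagate distance d=16): x=6.0000 theta=0.0000
After 2 (thin lens f=-46): x=6.0000 theta=3/23 (≈0.1304)
After 3 (propagate distance d=21): x=201/23 (≈8.7391) theta=3/23 (≈0.1304)
After 4 (thin lens f=45): x=201/23 (≈8.7391) theta=-22/345 (≈-0.0638)
z_focus = -x_out/theta_out = -(201/23)/(-22/345) = 3015/22 ≈ 137.0455
Rounded to 4 decimal places: z = 137.0455

Answer: 137.0455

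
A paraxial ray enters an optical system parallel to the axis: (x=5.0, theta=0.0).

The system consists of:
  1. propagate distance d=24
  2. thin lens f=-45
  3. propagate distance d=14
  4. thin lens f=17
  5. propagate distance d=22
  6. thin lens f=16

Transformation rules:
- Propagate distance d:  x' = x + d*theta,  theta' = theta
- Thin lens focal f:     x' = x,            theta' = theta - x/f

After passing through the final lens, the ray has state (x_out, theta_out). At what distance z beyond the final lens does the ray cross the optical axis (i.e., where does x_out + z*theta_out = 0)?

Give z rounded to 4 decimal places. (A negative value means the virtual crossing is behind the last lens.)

Answer: 1.6831

Derivation:
Initial: x=5.0000 theta=0.0000
After 1 (propagate distance d=24): x=5.0000 theta=0.0000
After 2 (thin lens f=-45): x=5.0000 theta=1/9 (≈0.1111)
After 3 (propagate distance d=14): x=59/9 (≈6.5556) theta=1/9 (≈0.1111)
After 4 (thin lens f=17): x=59/9 (≈6.5556) theta=-14/51 (≈-0.2745)
After 5 (propagate distance d=22): x=79/153 (≈0.5163) theta=-14/51 (≈-0.2745)
After 6 (thin lens f=16): x=79/153 (≈0.5163) theta=-751/2448 (≈-0.3068)
z_focus = -x_out/theta_out = -(79/153)/(-751/2448) = 1264/751 ≈ 1.6831
Rounded to 4 decimal places: z = 1.6831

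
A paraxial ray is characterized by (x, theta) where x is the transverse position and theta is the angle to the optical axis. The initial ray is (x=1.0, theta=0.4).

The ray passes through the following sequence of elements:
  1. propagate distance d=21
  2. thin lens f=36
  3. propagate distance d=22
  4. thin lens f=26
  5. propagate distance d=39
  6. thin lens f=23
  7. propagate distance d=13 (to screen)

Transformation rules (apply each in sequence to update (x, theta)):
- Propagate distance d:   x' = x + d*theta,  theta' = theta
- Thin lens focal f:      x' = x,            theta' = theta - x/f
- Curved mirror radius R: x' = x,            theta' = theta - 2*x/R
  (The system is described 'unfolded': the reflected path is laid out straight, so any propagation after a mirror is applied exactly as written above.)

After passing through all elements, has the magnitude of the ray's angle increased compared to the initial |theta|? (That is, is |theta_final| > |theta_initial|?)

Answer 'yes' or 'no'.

Answer: no

Derivation:
Initial: x=1.0000 theta=0.4000
After 1 (propagate distance d=21): x=9.4000 theta=0.4000
After 2 (thin lens f=36): x=9.4000 theta=5/36 (≈0.1389)
After 3 (propagate distance d=22): x=1121/90 (≈12.4556) theta=5/36 (≈0.1389)
After 4 (thin lens f=26): x=1121/90 (≈12.4556) theta=-199/585 (≈-0.3402)
After 5 (propagate distance d=39): x=-73/90 (≈-0.8111) theta=-199/585 (≈-0.3402)
After 6 (thin lens f=23): x=-73/90 (≈-0.8111) theta=-547/1794 (≈-0.3049)
After 7 (propagate distance d=13 (to screen)): x=-4942/1035 (≈-4.7749) theta=-547/1794 (≈-0.3049)
|theta_initial|=0.4000 |theta_final|=547/1794 (≈0.3049) -> not increased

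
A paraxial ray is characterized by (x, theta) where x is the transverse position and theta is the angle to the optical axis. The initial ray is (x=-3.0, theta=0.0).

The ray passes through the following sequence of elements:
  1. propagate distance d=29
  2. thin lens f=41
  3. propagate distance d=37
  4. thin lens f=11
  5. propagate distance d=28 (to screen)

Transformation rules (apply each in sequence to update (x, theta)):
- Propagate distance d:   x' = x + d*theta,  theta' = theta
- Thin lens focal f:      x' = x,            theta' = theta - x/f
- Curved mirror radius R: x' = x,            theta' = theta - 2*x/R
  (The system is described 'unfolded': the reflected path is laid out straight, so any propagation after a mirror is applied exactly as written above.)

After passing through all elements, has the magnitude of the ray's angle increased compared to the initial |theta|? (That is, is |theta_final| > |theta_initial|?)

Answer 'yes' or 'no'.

Initial: x=-3.0000 theta=0.0000
After 1 (propagate distance d=29): x=-3.0000 theta=0.0000
After 2 (thin lens f=41): x=-3.0000 theta=3/41 (≈0.0732)
After 3 (propagate distance d=37): x=-12/41 (≈-0.2927) theta=3/41 (≈0.0732)
After 4 (thin lens f=11): x=-12/41 (≈-0.2927) theta=45/451 (≈0.0998)
After 5 (propagate distance d=28 (to screen)): x=1128/451 (≈2.5011) theta=45/451 (≈0.0998)
|theta_initial|=0.0000 |theta_final|=45/451 (≈0.0998) -> increased

Answer: yes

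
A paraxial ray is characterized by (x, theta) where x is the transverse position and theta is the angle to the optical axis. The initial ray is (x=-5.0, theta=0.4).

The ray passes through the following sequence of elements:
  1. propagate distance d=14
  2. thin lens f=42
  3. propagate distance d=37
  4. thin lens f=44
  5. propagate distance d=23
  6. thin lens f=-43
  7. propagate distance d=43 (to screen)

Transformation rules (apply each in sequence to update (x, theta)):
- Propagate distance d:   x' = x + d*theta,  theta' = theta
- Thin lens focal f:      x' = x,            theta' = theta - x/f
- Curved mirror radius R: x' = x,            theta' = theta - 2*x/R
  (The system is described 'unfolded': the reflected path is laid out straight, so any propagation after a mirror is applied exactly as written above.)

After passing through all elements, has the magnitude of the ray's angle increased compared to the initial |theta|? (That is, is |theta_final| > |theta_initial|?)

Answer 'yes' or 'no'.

Answer: yes

Derivation:
Initial: x=-5.0000 theta=0.4000
After 1 (propagate distance d=14): x=0.6000 theta=0.4000
After 2 (thin lens f=42): x=0.6000 theta=27/70 (≈0.3857)
After 3 (propagate distance d=37): x=1041/70 (≈14.8714) theta=27/70 (≈0.3857)
After 4 (thin lens f=44): x=1041/70 (≈14.8714) theta=21/440 (≈0.0477)
After 5 (propagate distance d=23): x=9837/616 (≈15.9692) theta=21/440 (≈0.0477)
After 6 (thin lens f=-43): x=9837/616 (≈15.9692) theta=2523/6020 (≈0.4191)
After 7 (propagate distance d=43 (to screen)): x=104691/3080 (≈33.9906) theta=2523/6020 (≈0.4191)
|theta_initial|=0.4000 |theta_final|=2523/6020 (≈0.4191) -> increased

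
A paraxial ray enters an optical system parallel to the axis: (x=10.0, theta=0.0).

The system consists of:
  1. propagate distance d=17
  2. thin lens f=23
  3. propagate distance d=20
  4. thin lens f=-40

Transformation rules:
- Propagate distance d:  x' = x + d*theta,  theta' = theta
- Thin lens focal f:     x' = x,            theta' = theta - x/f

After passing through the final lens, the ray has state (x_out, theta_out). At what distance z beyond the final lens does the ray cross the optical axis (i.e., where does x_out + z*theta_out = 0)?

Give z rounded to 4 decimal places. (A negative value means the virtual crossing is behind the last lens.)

Initial: x=10.0000 theta=0.0000
After 1 (propagate distance d=17): x=10.0000 theta=0.0000
After 2 (thin lens f=23): x=10.0000 theta=-10/23 (≈-0.4348)
After 3 (propagate distance d=20): x=30/23 (≈1.3043) theta=-10/23 (≈-0.4348)
After 4 (thin lens f=-40): x=30/23 (≈1.3043) theta=-37/92 (≈-0.4022)
z_focus = -x_out/theta_out = -(30/23)/(-37/92) = 120/37 ≈ 3.2432
Rounded to 4 decimal places: z = 3.2432

Answer: 3.2432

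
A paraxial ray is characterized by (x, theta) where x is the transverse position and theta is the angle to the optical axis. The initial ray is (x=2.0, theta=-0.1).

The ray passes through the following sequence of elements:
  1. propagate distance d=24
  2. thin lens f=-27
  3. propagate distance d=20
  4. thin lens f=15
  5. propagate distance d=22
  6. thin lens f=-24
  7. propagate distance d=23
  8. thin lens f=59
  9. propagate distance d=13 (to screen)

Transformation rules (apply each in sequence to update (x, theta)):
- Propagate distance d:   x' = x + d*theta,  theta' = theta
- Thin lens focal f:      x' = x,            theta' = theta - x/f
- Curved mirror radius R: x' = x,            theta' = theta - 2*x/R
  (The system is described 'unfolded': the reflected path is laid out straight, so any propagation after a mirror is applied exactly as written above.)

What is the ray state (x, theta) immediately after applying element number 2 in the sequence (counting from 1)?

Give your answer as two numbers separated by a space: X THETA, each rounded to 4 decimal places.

Answer: -0.4000 -0.1148

Derivation:
Initial: x=2.0000 theta=-0.1000
After 1 (propagate distance d=24): x=-0.4000 theta=-0.1000
After 2 (thin lens f=-27): x=-0.4000 theta=-31/270 (≈-0.1148)
Rounded to 4 decimal places: x = -0.4000, theta = -0.1148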